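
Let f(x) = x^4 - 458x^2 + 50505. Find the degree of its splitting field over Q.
[K : Q] = 4

Solving the quadratic in x^2: x^2 = (458 ± √(458^2 - 4·50505))/2 = (458 ± √7744)/2 = (458 ± 88)/2, giving x^2 = 273 or x^2 = 185. So f(x) = (x^2 - 273)(x^2 - 185) and the roots of f are ±√273, ±√185. Hence the splitting field is K = Q(√273, √185). Since 273 and 185 are distinct squarefree integers > 1, their product 50505 is not a perfect square, so √185 ∉ Q(√273). By the tower law [K:Q] = [Q(√273,√185):Q(√273)] · [Q(√273):Q] = 2 · 2 = 4.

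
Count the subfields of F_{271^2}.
F_{271^2} has 2 subfields

The subfields of F_{p^n} are exactly the fields F_{p^d} for d | n (each is the fixed field of the unique index-d subgroup of Gal(F_{p^n}/F_p) ≅ Z/nZ). The divisors of n = 2 are {1, 2}, giving 2 subfields: F_{271^1}, F_{271^2}.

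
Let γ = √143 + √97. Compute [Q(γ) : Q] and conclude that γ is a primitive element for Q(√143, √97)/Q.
[Q(γ) : Q] = 4 (equivalently, Q(γ) = Q(√143, √97))

Obviously Q(γ) ⊆ Q(√143, √97), and [Q(√143, √97):Q] = 4 (since 143, 97 are distinct squarefree integers > 1 with 13871 not a perfect square). To show equality we compute the minimal polynomial of γ. From γ = √143 + √97: γ^2 = 143 + 2√(13871) + 97 = 240 + 2√(13871), so γ^2 - 240 = 2√(13871); squaring, (γ^2 - 240)^2 = 4·13871, i.e. γ^4 - 480γ^2 + 57600 - 55484 = 0, i.e. γ^4 - 480γ^2 + 2116 = 0. So γ is a root of x^4 - 480x^2 + 2116. This polynomial is irreducible over Q: it has no rational root (each ±√143 ± √97 is irrational), and any factorization into two quadratics over Q would force √(13871) ∈ Q (pairing opposite roots) or √143, √97 ∈ Q (other pairings), all impossible. Hence [Q(γ):Q] = 4 = [Q(√143, √97):Q], so Q(γ) = Q(√143, √97).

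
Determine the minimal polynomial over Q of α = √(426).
m_α(x) = x^2 - 426

α satisfies α^2 - 426 = 0, so x^2 - 426 annihilates α. Since d = 426 is squarefree and ≠ 1, it is not a perfect square in Q, so x^2 - 426 has no rational root and is therefore irreducible over Q (a degree-2 polynomial over a field is irreducible iff it has no root). Hence m_α(x) = x^2 - 426.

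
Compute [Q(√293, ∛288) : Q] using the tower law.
[Q(√293, ∛288) : Q] = 6

Let L = Q(√293, ∛288). Since Q(√293) ⊂ L and [Q(√293):Q] = 2, the tower law gives 2 | [L:Q]. Likewise Q(∛288) ⊂ L with [Q(∛288):Q] = 3 (because 288 is not a perfect cube), so 3 | [L:Q]. As gcd(2,3) = 1, [L:Q] is divisible by 6. Conversely L is generated over Q by √293 and ∛288, so [L:Q] ≤ 2·3 = 6. Therefore [Q(√293, ∛288) : Q] = 6.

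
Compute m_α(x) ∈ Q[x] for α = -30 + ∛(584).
m_α(x) = x^3 + 90x^2 + 2700x + 26416

Set β = α + 30 = ∛(584), so β^3 = 584. Then (α + 30)^3 - 584 = 0, i.e. α is a root of g(x) = (x + 30)^3 - 584 = x^3 + 90x^2 + 2700x + 26416. Since g(x) = h(x + 30) where h(x) = x^3 - 584, and h is irreducible over Q (because 584 is not a perfect cube, so h has no rational root, and a monic cubic with no rational root is irreducible), g is also irreducible (irreducibility is preserved under the substitution x → x + 30). Hence m_α(x) = x^3 + 90x^2 + 2700x + 26416.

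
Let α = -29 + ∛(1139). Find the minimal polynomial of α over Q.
m_α(x) = x^3 + 87x^2 + 2523x + 23250

Set β = α + 29 = ∛(1139), so β^3 = 1139. Then (α + 29)^3 - 1139 = 0, i.e. α is a root of g(x) = (x + 29)^3 - 1139 = x^3 + 87x^2 + 2523x + 23250. Since g(x) = h(x + 29) where h(x) = x^3 - 1139, and h is irreducible over Q (because 1139 is not a perfect cube, so h has no rational root, and a monic cubic with no rational root is irreducible), g is also irreducible (irreducibility is preserved under the substitution x → x + 29). Hence m_α(x) = x^3 + 87x^2 + 2523x + 23250.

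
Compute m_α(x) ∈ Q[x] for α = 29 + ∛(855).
m_α(x) = x^3 - 87x^2 + 2523x - 25244

Set β = α - 29 = ∛(855), so β^3 = 855. Then (α - 29)^3 - 855 = 0, i.e. α is a root of g(x) = (x - 29)^3 - 855 = x^3 - 87x^2 + 2523x - 25244. Since g(x) = h(x - 29) where h(x) = x^3 - 855, and h is irreducible over Q (because 855 is not a perfect cube, so h has no rational root, and a monic cubic with no rational root is irreducible), g is also irreducible (irreducibility is preserved under the substitution x → x - 29). Hence m_α(x) = x^3 - 87x^2 + 2523x - 25244.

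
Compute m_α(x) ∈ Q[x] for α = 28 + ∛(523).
m_α(x) = x^3 - 84x^2 + 2352x - 22475

Set β = α - 28 = ∛(523), so β^3 = 523. Then (α - 28)^3 - 523 = 0, i.e. α is a root of g(x) = (x - 28)^3 - 523 = x^3 - 84x^2 + 2352x - 22475. Since g(x) = h(x - 28) where h(x) = x^3 - 523, and h is irreducible over Q (because 523 is not a perfect cube, so h has no rational root, and a monic cubic with no rational root is irreducible), g is also irreducible (irreducibility is preserved under the substitution x → x - 28). Hence m_α(x) = x^3 - 84x^2 + 2352x - 22475.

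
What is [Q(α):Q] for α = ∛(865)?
[Q(α):Q] = 3

The minimal polynomial of α is x^3 - 865, irreducible over Q since 865 is not a perfect cube (so x^3 - 865 has no rational root). Hence [Q(α):Q] = deg(m_α) = 3.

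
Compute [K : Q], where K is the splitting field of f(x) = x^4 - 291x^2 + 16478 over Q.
[K : Q] = 4

Solving the quadratic in x^2: x^2 = (291 ± √(291^2 - 4·16478))/2 = (291 ± √18769)/2 = (291 ± 137)/2, giving x^2 = 77 or x^2 = 214. So f(x) = (x^2 - 77)(x^2 - 214) and the roots of f are ±√77, ±√214. Hence the splitting field is K = Q(√77, √214). Since 77 and 214 are distinct squarefree integers > 1, their product 16478 is not a perfect square, so √214 ∉ Q(√77). By the tower law [K:Q] = [Q(√77,√214):Q(√77)] · [Q(√77):Q] = 2 · 2 = 4.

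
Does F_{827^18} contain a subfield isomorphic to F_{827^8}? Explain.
No: F_{827^8} is not a subfield of F_{827^18}

F_{p^m} embeds in F_{p^n} iff m | n. Here 8 ∤ 18 (since 18 = 2·8 + 2 with remainder 2 ≠ 0), so F_{827^8} is not a subfield of F_{827^18}. Equivalently: if it were, the tower law would give 8 = [F_{827^8}:F_827] dividing [F_{827^18}:F_827] = 18, contradiction.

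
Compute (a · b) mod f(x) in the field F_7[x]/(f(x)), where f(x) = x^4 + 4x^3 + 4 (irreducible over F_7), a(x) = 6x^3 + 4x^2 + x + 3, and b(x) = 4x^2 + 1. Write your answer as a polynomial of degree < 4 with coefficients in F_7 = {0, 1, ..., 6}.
a · b ≡ x^3 + 2x^2 + 3x + 1 (mod f(x))

Multiply in F_7[x]: a(x)·b(x) = (6x^3 + 4x^2 + x + 3)·(4x^2 + 1) = 3x^5 + 2x^4 + 3x^3 + 2x^2 + x + 3. This has degree ≥ 4, so divide by f(x) over F_7: 3x^5 + 2x^4 + 3x^3 + 2x^2 + x + 3 = (3x + 4)·(x^4 + 4x^3 + 4) + (x^3 + 2x^2 + 3x + 1). Hence a·b ≡ x^3 + 2x^2 + 3x + 1 (mod f). (F_7[x]/(f) is a field with 7^4 = 2401 elements since f is irreducible of degree 4.)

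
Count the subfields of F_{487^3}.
F_{487^3} has 2 subfields

The subfields of F_{p^n} are exactly the fields F_{p^d} for d | n (each is the fixed field of the unique index-d subgroup of Gal(F_{p^n}/F_p) ≅ Z/nZ). The divisors of n = 3 are {1, 3}, giving 2 subfields: F_{487^1}, F_{487^3}.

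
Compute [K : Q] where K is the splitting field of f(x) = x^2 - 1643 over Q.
[K : Q] = 2

f(x) = x^2 - 1643 factors as (x - √1643)(x + √1643). The splitting field is K = Q(√1643). Since 1643 is squarefree and > 1, it is not a perfect square, so x^2 - 1643 is irreducible over Q and [Q(√1643) : Q] = 2. Hence [K : Q] = 2.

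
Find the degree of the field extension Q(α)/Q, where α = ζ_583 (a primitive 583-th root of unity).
[Q(α):Q] = 520

The minimal polynomial of ζ_583 over Q is the 583-th cyclotomic polynomial Φ_583(x), which is irreducible over Q and has degree φ(583) = 520. Hence [Q(α):Q] = φ(583) = 520.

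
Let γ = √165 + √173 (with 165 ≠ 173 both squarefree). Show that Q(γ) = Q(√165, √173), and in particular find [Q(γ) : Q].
[Q(γ) : Q] = 4 (equivalently, Q(γ) = Q(√165, √173))

Obviously Q(γ) ⊆ Q(√165, √173), and [Q(√165, √173):Q] = 4 (since 165, 173 are distinct squarefree integers > 1 with 28545 not a perfect square). To show equality we compute the minimal polynomial of γ. From γ = √165 + √173: γ^2 = 165 + 2√(28545) + 173 = 338 + 2√(28545), so γ^2 - 338 = 2√(28545); squaring, (γ^2 - 338)^2 = 4·28545, i.e. γ^4 - 676γ^2 + 114244 - 114180 = 0, i.e. γ^4 - 676γ^2 + 64 = 0. So γ is a root of x^4 - 676x^2 + 64. This polynomial is irreducible over Q: it has no rational root (each ±√165 ± √173 is irrational), and any factorization into two quadratics over Q would force √(28545) ∈ Q (pairing opposite roots) or √165, √173 ∈ Q (other pairings), all impossible. Hence [Q(γ):Q] = 4 = [Q(√165, √173):Q], so Q(γ) = Q(√165, √173).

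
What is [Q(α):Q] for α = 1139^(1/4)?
[Q(α):Q] = 4

α is a root of x^4 - 1139. By Eisenstein's criterion at the prime p = 17 (which divides the constant term 1139 but p^2 = 289 does not, since 1139 is squarefree), x^4 - 1139 is irreducible over Q. Hence [Q(α):Q] = 4.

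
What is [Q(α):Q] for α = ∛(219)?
[Q(α):Q] = 3

The minimal polynomial of α is x^3 - 219, irreducible over Q since 219 is not a perfect cube (so x^3 - 219 has no rational root). Hence [Q(α):Q] = deg(m_α) = 3.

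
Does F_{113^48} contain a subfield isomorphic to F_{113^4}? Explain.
Yes: F_{113^4} is a subfield of F_{113^48}

F_{p^m} embeds in F_{p^n} iff m | n (since F_{p^n} is the splitting field of x^(p^n) - x, and F_{p^m} ⊂ F_{p^n} forces p^n to be a power of p^m, i.e. m | n; conversely if m | n then every root of x^(p^m) - x is a root of x^(p^n) - x). Here 4 | 48 (since 48 = 12·4), so F_{113^4} is a subfield of F_{113^48}, and [F_{113^48} : F_{113^4}] = 48/4 = 12.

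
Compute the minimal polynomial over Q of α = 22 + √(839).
m_α(x) = x^2 - 44x - 355

From α - 22 = √(839), squaring gives (α - 22)^2 = 839, i.e. α^2 - 44α + 484 = 839, so α^2 - 44α - 355 = 0. The discriminant of x^2 - 44x - 355 is (-44)^2 - 4·(-355) = 1936 + 1420 = 3356, and 4·(839) is not a perfect square in Q since 839 is squarefree and ≠ 1. Hence x^2 - 44x - 355 is irreducible over Q and is the minimal polynomial of α.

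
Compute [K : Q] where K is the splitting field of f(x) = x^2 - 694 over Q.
[K : Q] = 2

f(x) = x^2 - 694 factors as (x - √694)(x + √694). The splitting field is K = Q(√694). Since 694 is squarefree and > 1, it is not a perfect square, so x^2 - 694 is irreducible over Q and [Q(√694) : Q] = 2. Hence [K : Q] = 2.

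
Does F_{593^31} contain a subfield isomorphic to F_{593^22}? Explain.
No: F_{593^22} is not a subfield of F_{593^31}

F_{p^m} embeds in F_{p^n} iff m | n. Here 22 ∤ 31 (since 31 = 1·22 + 9 with remainder 9 ≠ 0), so F_{593^22} is not a subfield of F_{593^31}. Equivalently: if it were, the tower law would give 22 = [F_{593^22}:F_593] dividing [F_{593^31}:F_593] = 31, contradiction.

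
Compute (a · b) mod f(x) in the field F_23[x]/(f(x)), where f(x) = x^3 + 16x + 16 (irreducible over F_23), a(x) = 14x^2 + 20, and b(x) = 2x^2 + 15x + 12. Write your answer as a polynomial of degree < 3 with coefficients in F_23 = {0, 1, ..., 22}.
a · b ≡ 13x^2 + 11x + 8 (mod f(x))

Multiply in F_23[x]: a(x)·b(x) = (14x^2 + 20)·(2x^2 + 15x + 12) = 5x^4 + 3x^3 + x^2 + x + 10. This has degree ≥ 3, so divide by f(x) over F_23: 5x^4 + 3x^3 + x^2 + x + 10 = (5x + 3)·(x^3 + 16x + 16) + (13x^2 + 11x + 8). Hence a·b ≡ 13x^2 + 11x + 8 (mod f). (F_23[x]/(f) is a field with 23^3 = 12167 elements since f is irreducible of degree 3.)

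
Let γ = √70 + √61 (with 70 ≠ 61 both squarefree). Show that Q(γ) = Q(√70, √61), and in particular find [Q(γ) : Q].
[Q(γ) : Q] = 4 (equivalently, Q(γ) = Q(√70, √61))

Obviously Q(γ) ⊆ Q(√70, √61), and [Q(√70, √61):Q] = 4 (since 70, 61 are distinct squarefree integers > 1 with 4270 not a perfect square). To show equality we compute the minimal polynomial of γ. From γ = √70 + √61: γ^2 = 70 + 2√(4270) + 61 = 131 + 2√(4270), so γ^2 - 131 = 2√(4270); squaring, (γ^2 - 131)^2 = 4·4270, i.e. γ^4 - 262γ^2 + 17161 - 17080 = 0, i.e. γ^4 - 262γ^2 + 81 = 0. So γ is a root of x^4 - 262x^2 + 81. This polynomial is irreducible over Q: it has no rational root (each ±√70 ± √61 is irrational), and any factorization into two quadratics over Q would force √(4270) ∈ Q (pairing opposite roots) or √70, √61 ∈ Q (other pairings), all impossible. Hence [Q(γ):Q] = 4 = [Q(√70, √61):Q], so Q(γ) = Q(√70, √61).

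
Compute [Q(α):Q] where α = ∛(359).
[Q(α):Q] = 3

The minimal polynomial of α is x^3 - 359, irreducible over Q since 359 is not a perfect cube (so x^3 - 359 has no rational root). Hence [Q(α):Q] = deg(m_α) = 3.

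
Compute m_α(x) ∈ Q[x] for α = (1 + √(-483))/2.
m_α(x) = x^2 - x + 121

From 2α - 1 = √(-483), squaring gives (2α - 1)^2 = -483, i.e. 4α^2 - 4α + 1 = -483, so α^2 - α + (1 + 483)/4 = 0. Since -483 ≡ 1 (mod 4), (1 + 483)/4 = 121 ∈ Z. The polynomial x^2 - x + 121 has discriminant 1 - 4·(121) = -483, which is not a perfect square in Q (d = -483 is squarefree and ≠ 1), so x^2 - x + 121 is irreducible over Q. It is the minimal polynomial of α.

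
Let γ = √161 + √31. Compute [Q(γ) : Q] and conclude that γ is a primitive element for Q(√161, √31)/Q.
[Q(γ) : Q] = 4 (equivalently, Q(γ) = Q(√161, √31))

Obviously Q(γ) ⊆ Q(√161, √31), and [Q(√161, √31):Q] = 4 (since 161, 31 are distinct squarefree integers > 1 with 4991 not a perfect square). To show equality we compute the minimal polynomial of γ. From γ = √161 + √31: γ^2 = 161 + 2√(4991) + 31 = 192 + 2√(4991), so γ^2 - 192 = 2√(4991); squaring, (γ^2 - 192)^2 = 4·4991, i.e. γ^4 - 384γ^2 + 36864 - 19964 = 0, i.e. γ^4 - 384γ^2 + 16900 = 0. So γ is a root of x^4 - 384x^2 + 16900. This polynomial is irreducible over Q: it has no rational root (each ±√161 ± √31 is irrational), and any factorization into two quadratics over Q would force √(4991) ∈ Q (pairing opposite roots) or √161, √31 ∈ Q (other pairings), all impossible. Hence [Q(γ):Q] = 4 = [Q(√161, √31):Q], so Q(γ) = Q(√161, √31).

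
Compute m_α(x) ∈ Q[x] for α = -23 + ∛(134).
m_α(x) = x^3 + 69x^2 + 1587x + 12033

Set β = α + 23 = ∛(134), so β^3 = 134. Then (α + 23)^3 - 134 = 0, i.e. α is a root of g(x) = (x + 23)^3 - 134 = x^3 + 69x^2 + 1587x + 12033. Since g(x) = h(x + 23) where h(x) = x^3 - 134, and h is irreducible over Q (because 134 is not a perfect cube, so h has no rational root, and a monic cubic with no rational root is irreducible), g is also irreducible (irreducibility is preserved under the substitution x → x + 23). Hence m_α(x) = x^3 + 69x^2 + 1587x + 12033.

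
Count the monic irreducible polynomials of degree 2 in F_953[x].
There are 453628 monic irreducible polynomials of degree 2 over F_953

Each element of F_{953^2} that lies in no proper subfield is a root of exactly one monic irreducible of degree 2 over F_953, and each such polynomial has 2 distinct roots in F_{953^2}. By Möbius inversion the count is N_953(2) = (1/2) Σ_{d|2} μ(2/d) · 953^d = (1/2)(μ(2)·953^1 + μ(1)·953^2) = 907256/2 = 453628.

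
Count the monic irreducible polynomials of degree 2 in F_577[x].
There are 166176 monic irreducible polynomials of degree 2 over F_577

Each element of F_{577^2} that lies in no proper subfield is a root of exactly one monic irreducible of degree 2 over F_577, and each such polynomial has 2 distinct roots in F_{577^2}. By Möbius inversion the count is N_577(2) = (1/2) Σ_{d|2} μ(2/d) · 577^d = (1/2)(μ(2)·577^1 + μ(1)·577^2) = 332352/2 = 166176.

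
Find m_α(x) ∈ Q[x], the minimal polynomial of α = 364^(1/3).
m_α(x) = x^3 - 364

α satisfies α^3 = 364, so x^3 - 364 annihilates α. By the rational root test, a rational root p/q (in lowest terms) of x^3 - 364 would satisfy p^3 = 364 q^3, forcing q = 1 and p^3 = 364; but 364 is not a perfect cube, contradiction. A monic cubic over Q with no rational root is irreducible (any nontrivial factorization would include a linear factor). Hence x^3 - 364 is the minimal polynomial of α, and in particular [Q(α):Q] = 3.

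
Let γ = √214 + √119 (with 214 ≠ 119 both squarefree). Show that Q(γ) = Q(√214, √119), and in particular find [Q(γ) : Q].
[Q(γ) : Q] = 4 (equivalently, Q(γ) = Q(√214, √119))

Obviously Q(γ) ⊆ Q(√214, √119), and [Q(√214, √119):Q] = 4 (since 214, 119 are distinct squarefree integers > 1 with 25466 not a perfect square). To show equality we compute the minimal polynomial of γ. From γ = √214 + √119: γ^2 = 214 + 2√(25466) + 119 = 333 + 2√(25466), so γ^2 - 333 = 2√(25466); squaring, (γ^2 - 333)^2 = 4·25466, i.e. γ^4 - 666γ^2 + 110889 - 101864 = 0, i.e. γ^4 - 666γ^2 + 9025 = 0. So γ is a root of x^4 - 666x^2 + 9025. This polynomial is irreducible over Q: it has no rational root (each ±√214 ± √119 is irrational), and any factorization into two quadratics over Q would force √(25466) ∈ Q (pairing opposite roots) or √214, √119 ∈ Q (other pairings), all impossible. Hence [Q(γ):Q] = 4 = [Q(√214, √119):Q], so Q(γ) = Q(√214, √119).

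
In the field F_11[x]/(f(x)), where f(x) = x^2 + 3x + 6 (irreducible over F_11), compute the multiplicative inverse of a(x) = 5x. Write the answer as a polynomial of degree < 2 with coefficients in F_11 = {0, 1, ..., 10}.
a(x)^(-1) ≡ 4x + 1 (mod f(x))

Since f is irreducible over F_11, F_11[x]/(f) is a field and a(x) ≠ 0 has an inverse. Apply the extended Euclidean algorithm to f(x) and a(x) in F_11[x]: f(x) = (9x + 5)·a(x) + (6). The last nonzero remainder is the constant 6 = gcd(f, a) in F_11. Back-substituting through the division chain expresses 6 = s(x)·a(x) + t(x)·f(x) with s(x) ≡ 2x + 6 (mod f), so (2x + 6)·a(x) ≡ 6 (mod f). Multiplying by 6^(-1) ≡ 2 in F_11 gives a(x)^(-1) ≡ 2·(2x + 6) ≡ 4x + 1 (mod f). Check: (5x)·(4x + 1) = 9x^2 + 5x ≡ 1 (mod x^2 + 3x + 6).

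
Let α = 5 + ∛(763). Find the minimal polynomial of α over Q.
m_α(x) = x^3 - 15x^2 + 75x - 888

Set β = α - 5 = ∛(763), so β^3 = 763. Then (α - 5)^3 - 763 = 0, i.e. α is a root of g(x) = (x - 5)^3 - 763 = x^3 - 15x^2 + 75x - 888. Since g(x) = h(x - 5) where h(x) = x^3 - 763, and h is irreducible over Q (because 763 is not a perfect cube, so h has no rational root, and a monic cubic with no rational root is irreducible), g is also irreducible (irreducibility is preserved under the substitution x → x - 5). Hence m_α(x) = x^3 - 15x^2 + 75x - 888.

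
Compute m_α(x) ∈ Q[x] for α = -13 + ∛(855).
m_α(x) = x^3 + 39x^2 + 507x + 1342

Set β = α + 13 = ∛(855), so β^3 = 855. Then (α + 13)^3 - 855 = 0, i.e. α is a root of g(x) = (x + 13)^3 - 855 = x^3 + 39x^2 + 507x + 1342. Since g(x) = h(x + 13) where h(x) = x^3 - 855, and h is irreducible over Q (because 855 is not a perfect cube, so h has no rational root, and a monic cubic with no rational root is irreducible), g is also irreducible (irreducibility is preserved under the substitution x → x + 13). Hence m_α(x) = x^3 + 39x^2 + 507x + 1342.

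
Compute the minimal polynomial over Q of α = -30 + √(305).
m_α(x) = x^2 + 60x + 595

From α + 30 = √(305), squaring gives (α + 30)^2 = 305, i.e. α^2 + 60α + 900 = 305, so α^2 + 60α + 595 = 0. The discriminant of x^2 + 60x + 595 is (60)^2 - 4·(595) = 3600 - 2380 = 1220, and 4·(305) is not a perfect square in Q since 305 is squarefree and ≠ 1. Hence x^2 + 60x + 595 is irreducible over Q and is the minimal polynomial of α.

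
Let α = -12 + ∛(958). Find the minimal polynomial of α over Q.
m_α(x) = x^3 + 36x^2 + 432x + 770

Set β = α + 12 = ∛(958), so β^3 = 958. Then (α + 12)^3 - 958 = 0, i.e. α is a root of g(x) = (x + 12)^3 - 958 = x^3 + 36x^2 + 432x + 770. Since g(x) = h(x + 12) where h(x) = x^3 - 958, and h is irreducible over Q (because 958 is not a perfect cube, so h has no rational root, and a monic cubic with no rational root is irreducible), g is also irreducible (irreducibility is preserved under the substitution x → x + 12). Hence m_α(x) = x^3 + 36x^2 + 432x + 770.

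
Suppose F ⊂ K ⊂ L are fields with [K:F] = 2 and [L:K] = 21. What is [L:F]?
[L:F] = 42

The tower law says that for any tower of field extensions F ⊂ K ⊂ L with finite degrees, [L:F] = [L:K] · [K:F]. Here this gives [L:F] = 21 · 2 = 42.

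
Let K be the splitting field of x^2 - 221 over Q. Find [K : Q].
[K : Q] = 2

f(x) = x^2 - 221 factors as (x - √221)(x + √221). The splitting field is K = Q(√221). Since 221 is squarefree and > 1, it is not a perfect square, so x^2 - 221 is irreducible over Q and [Q(√221) : Q] = 2. Hence [K : Q] = 2.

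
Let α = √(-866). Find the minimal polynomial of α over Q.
m_α(x) = x^2 + 866

α satisfies α^2 + 866 = 0, so x^2 + 866 annihilates α. Since d = -866 is squarefree and ≠ 1, it is not a perfect square in Q, so x^2 + 866 has no rational root and is therefore irreducible over Q (a degree-2 polynomial over a field is irreducible iff it has no root). Hence m_α(x) = x^2 + 866.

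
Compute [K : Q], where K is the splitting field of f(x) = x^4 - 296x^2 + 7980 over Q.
[K : Q] = 4

Solving the quadratic in x^2: x^2 = (296 ± √(296^2 - 4·7980))/2 = (296 ± √55696)/2 = (296 ± 236)/2, giving x^2 = 30 or x^2 = 266. So f(x) = (x^2 - 30)(x^2 - 266) and the roots of f are ±√30, ±√266. Hence the splitting field is K = Q(√30, √266). Since 30 and 266 are distinct squarefree integers > 1, their product 7980 is not a perfect square, so √266 ∉ Q(√30). By the tower law [K:Q] = [Q(√30,√266):Q(√30)] · [Q(√30):Q] = 2 · 2 = 4.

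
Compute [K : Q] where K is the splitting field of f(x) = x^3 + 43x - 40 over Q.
[K : Q] = 6

By the rational root test, any rational root of the monic integer polynomial f(x) = x^3 + 43x - 40 must be an integer dividing the constant term -40, i.e. one of ±{1, 2, 4, 5, 8, 10, 20, 40}. Evaluating: f(1) = 4, f(-1) = -84, f(2) = 54, f(-2) = -134, f(4) = 196, f(-4) = -276, f(5) = 300, f(-5) = -380, f(8) = 816, f(-8) = -896, f(10) = 1390, f(-10) = -1470, f(20) = 8820, f(-20) = -8900, f(40) = 65680, f(-40) = -65760; none is 0, so f has no rational root and is therefore irreducible over Q (a cubic with no linear factor over a field is irreducible). For an irreducible cubic, the Galois group is A_3 or S_3 according as the discriminant disc(f) = -4a^3 - 27b^2 = -4·(43)^3 - 27·(-40)^2 = -361228 is or is not a square in Q. Here disc(f) = -361228 is not a perfect square in Q, so the Galois group of f over Q is not contained in A_3 and must be all of S_3. The splitting field has degree |S_3| = 6 over Q, so [K : Q] = 6.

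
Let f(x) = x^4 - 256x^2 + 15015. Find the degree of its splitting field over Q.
[K : Q] = 4

Solving the quadratic in x^2: x^2 = (256 ± √(256^2 - 4·15015))/2 = (256 ± √5476)/2 = (256 ± 74)/2, giving x^2 = 165 or x^2 = 91. So f(x) = (x^2 - 165)(x^2 - 91) and the roots of f are ±√165, ±√91. Hence the splitting field is K = Q(√165, √91). Since 165 and 91 are distinct squarefree integers > 1, their product 15015 is not a perfect square, so √91 ∉ Q(√165). By the tower law [K:Q] = [Q(√165,√91):Q(√165)] · [Q(√165):Q] = 2 · 2 = 4.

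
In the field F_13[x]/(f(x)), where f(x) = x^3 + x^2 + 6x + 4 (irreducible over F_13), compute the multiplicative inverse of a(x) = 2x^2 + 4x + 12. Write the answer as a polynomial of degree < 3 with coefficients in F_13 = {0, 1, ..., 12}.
a(x)^(-1) ≡ 11x^2 + 8x + 3 (mod f(x))

Since f is irreducible over F_13, F_13[x]/(f) is a field and a(x) ≠ 0 has an inverse. Apply the extended Euclidean algorithm to f(x) and a(x) in F_13[x]: f(x) = (7x + 6)·a(x) + (2x + 10);  a(x) = (x + 10)·(2x + 10) + (3). The last nonzero remainder is the constant 3 = gcd(f, a) in F_13. Back-substituting through the division chain expresses 3 = s(x)·a(x) + t(x)·f(x) with s(x) ≡ 7x^2 + 11x + 9 (mod f), so (7x^2 + 11x + 9)·a(x) ≡ 3 (mod f). Multiplying by 3^(-1) ≡ 9 in F_13 gives a(x)^(-1) ≡ 9·(7x^2 + 11x + 9) ≡ 11x^2 + 8x + 3 (mod f). Check: (2x^2 + 4x + 12)·(11x^2 + 8x + 3) = 9x^4 + 8x^3 + x^2 + 4x + 10 ≡ 1 (mod x^3 + x^2 + 6x + 4).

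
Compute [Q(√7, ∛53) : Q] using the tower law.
[Q(√7, ∛53) : Q] = 6

Let L = Q(√7, ∛53). Since Q(√7) ⊂ L and [Q(√7):Q] = 2, the tower law gives 2 | [L:Q]. Likewise Q(∛53) ⊂ L with [Q(∛53):Q] = 3 (because 53 is not a perfect cube), so 3 | [L:Q]. As gcd(2,3) = 1, [L:Q] is divisible by 6. Conversely L is generated over Q by √7 and ∛53, so [L:Q] ≤ 2·3 = 6. Therefore [Q(√7, ∛53) : Q] = 6.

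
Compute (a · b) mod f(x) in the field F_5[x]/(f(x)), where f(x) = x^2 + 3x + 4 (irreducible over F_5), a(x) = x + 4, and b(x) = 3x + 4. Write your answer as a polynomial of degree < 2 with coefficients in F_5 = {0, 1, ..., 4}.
a · b ≡ 2x + 4 (mod f(x))

Multiply in F_5[x]: a(x)·b(x) = (x + 4)·(3x + 4) = 3x^2 + x + 1. This has degree ≥ 2, so divide by f(x) over F_5: 3x^2 + x + 1 = (3)·(x^2 + 3x + 4) + (2x + 4). Hence a·b ≡ 2x + 4 (mod f). (F_5[x]/(f) is a field with 5^2 = 25 elements since f is irreducible of degree 2.)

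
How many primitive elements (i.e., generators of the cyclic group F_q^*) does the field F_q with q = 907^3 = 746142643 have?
There are φ(746142642) = 211766400 primitive elements

F_q^* is cyclic of order q - 1 = 746142642. A cyclic group of order m has exactly φ(m) generators. Here m = 746142642 = 2 · 3^2 · 7 · 151 · 39217, so the number of primitive elements is φ(746142642) = 211766400.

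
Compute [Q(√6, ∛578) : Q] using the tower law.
[Q(√6, ∛578) : Q] = 6

Let L = Q(√6, ∛578). Since Q(√6) ⊂ L and [Q(√6):Q] = 2, the tower law gives 2 | [L:Q]. Likewise Q(∛578) ⊂ L with [Q(∛578):Q] = 3 (because 578 is not a perfect cube), so 3 | [L:Q]. As gcd(2,3) = 1, [L:Q] is divisible by 6. Conversely L is generated over Q by √6 and ∛578, so [L:Q] ≤ 2·3 = 6. Therefore [Q(√6, ∛578) : Q] = 6.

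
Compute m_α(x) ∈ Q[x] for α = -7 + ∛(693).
m_α(x) = x^3 + 21x^2 + 147x - 350

Set β = α + 7 = ∛(693), so β^3 = 693. Then (α + 7)^3 - 693 = 0, i.e. α is a root of g(x) = (x + 7)^3 - 693 = x^3 + 21x^2 + 147x - 350. Since g(x) = h(x + 7) where h(x) = x^3 - 693, and h is irreducible over Q (because 693 is not a perfect cube, so h has no rational root, and a monic cubic with no rational root is irreducible), g is also irreducible (irreducibility is preserved under the substitution x → x + 7). Hence m_α(x) = x^3 + 21x^2 + 147x - 350.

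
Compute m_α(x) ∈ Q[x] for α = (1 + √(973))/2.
m_α(x) = x^2 - x - 243

From 2α - 1 = √(973), squaring gives (2α - 1)^2 = 973, i.e. 4α^2 - 4α + 1 = 973, so α^2 - α + (1 - 973)/4 = 0. Since 973 ≡ 1 (mod 4), (1 - 973)/4 = -243 ∈ Z. The polynomial x^2 - x - 243 has discriminant 1 - 4·(-243) = 973, which is not a perfect square in Q (d = 973 is squarefree and ≠ 1), so x^2 - x - 243 is irreducible over Q. It is the minimal polynomial of α.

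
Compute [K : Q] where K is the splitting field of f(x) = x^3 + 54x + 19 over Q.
[K : Q] = 6

By the rational root test, any rational root of the monic integer polynomial f(x) = x^3 + 54x + 19 must be an integer dividing the constant term 19, i.e. one of ±{1, 19}. Evaluating: f(1) = 74, f(-1) = -36, f(19) = 7904, f(-19) = -7866; none is 0, so f has no rational root and is therefore irreducible over Q (a cubic with no linear factor over a field is irreducible). For an irreducible cubic, the Galois group is A_3 or S_3 according as the discriminant disc(f) = -4a^3 - 27b^2 = -4·(54)^3 - 27·(19)^2 = -639603 is or is not a square in Q. Here disc(f) = -639603 is not a perfect square in Q, so the Galois group of f over Q is not contained in A_3 and must be all of S_3. The splitting field has degree |S_3| = 6 over Q, so [K : Q] = 6.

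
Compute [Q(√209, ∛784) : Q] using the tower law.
[Q(√209, ∛784) : Q] = 6

Let L = Q(√209, ∛784). Since Q(√209) ⊂ L and [Q(√209):Q] = 2, the tower law gives 2 | [L:Q]. Likewise Q(∛784) ⊂ L with [Q(∛784):Q] = 3 (because 784 is not a perfect cube), so 3 | [L:Q]. As gcd(2,3) = 1, [L:Q] is divisible by 6. Conversely L is generated over Q by √209 and ∛784, so [L:Q] ≤ 2·3 = 6. Therefore [Q(√209, ∛784) : Q] = 6.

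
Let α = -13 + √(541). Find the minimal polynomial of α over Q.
m_α(x) = x^2 + 26x - 372

From α + 13 = √(541), squaring gives (α + 13)^2 = 541, i.e. α^2 + 26α + 169 = 541, so α^2 + 26α - 372 = 0. The discriminant of x^2 + 26x - 372 is (26)^2 - 4·(-372) = 676 + 1488 = 2164, and 4·(541) is not a perfect square in Q since 541 is squarefree and ≠ 1. Hence x^2 + 26x - 372 is irreducible over Q and is the minimal polynomial of α.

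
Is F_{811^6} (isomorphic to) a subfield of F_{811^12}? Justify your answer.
Yes: F_{811^6} is a subfield of F_{811^12}

F_{p^m} embeds in F_{p^n} iff m | n (since F_{p^n} is the splitting field of x^(p^n) - x, and F_{p^m} ⊂ F_{p^n} forces p^n to be a power of p^m, i.e. m | n; conversely if m | n then every root of x^(p^m) - x is a root of x^(p^n) - x). Here 6 | 12 (since 12 = 2·6), so F_{811^6} is a subfield of F_{811^12}, and [F_{811^12} : F_{811^6}] = 12/6 = 2.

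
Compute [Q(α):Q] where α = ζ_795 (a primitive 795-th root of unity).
[Q(α):Q] = 416

The minimal polynomial of ζ_795 over Q is the 795-th cyclotomic polynomial Φ_795(x), which is irreducible over Q and has degree φ(795) = 416. Hence [Q(α):Q] = φ(795) = 416.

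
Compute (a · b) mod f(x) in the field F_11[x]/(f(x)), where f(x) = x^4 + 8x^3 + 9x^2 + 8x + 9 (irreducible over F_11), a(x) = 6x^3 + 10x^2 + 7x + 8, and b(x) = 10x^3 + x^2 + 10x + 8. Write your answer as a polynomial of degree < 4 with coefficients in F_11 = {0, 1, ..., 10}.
a · b ≡ 7x^3 + 6x^2 + 3x + 1 (mod f(x))

Multiply in F_11[x]: a(x)·b(x) = (6x^3 + 10x^2 + 7x + 8)·(10x^3 + x^2 + 10x + 8) = 5x^6 + 7x^5 + 8x^4 + 4x^3 + 4x^2 + 4x + 9. This has degree ≥ 4, so divide by f(x) over F_11: 5x^6 + 7x^5 + 8x^4 + 4x^3 + 4x^2 + 4x + 9 = (5x^2 + 7)·(x^4 + 8x^3 + 9x^2 + 8x + 9) + (7x^3 + 6x^2 + 3x + 1). Hence a·b ≡ 7x^3 + 6x^2 + 3x + 1 (mod f). (F_11[x]/(f) is a field with 11^4 = 14641 elements since f is irreducible of degree 4.)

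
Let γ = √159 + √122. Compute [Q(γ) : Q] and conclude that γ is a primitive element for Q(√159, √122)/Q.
[Q(γ) : Q] = 4 (equivalently, Q(γ) = Q(√159, √122))

Obviously Q(γ) ⊆ Q(√159, √122), and [Q(√159, √122):Q] = 4 (since 159, 122 are distinct squarefree integers > 1 with 19398 not a perfect square). To show equality we compute the minimal polynomial of γ. From γ = √159 + √122: γ^2 = 159 + 2√(19398) + 122 = 281 + 2√(19398), so γ^2 - 281 = 2√(19398); squaring, (γ^2 - 281)^2 = 4·19398, i.e. γ^4 - 562γ^2 + 78961 - 77592 = 0, i.e. γ^4 - 562γ^2 + 1369 = 0. So γ is a root of x^4 - 562x^2 + 1369. This polynomial is irreducible over Q: it has no rational root (each ±√159 ± √122 is irrational), and any factorization into two quadratics over Q would force √(19398) ∈ Q (pairing opposite roots) or √159, √122 ∈ Q (other pairings), all impossible. Hence [Q(γ):Q] = 4 = [Q(√159, √122):Q], so Q(γ) = Q(√159, √122).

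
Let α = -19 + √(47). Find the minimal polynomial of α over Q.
m_α(x) = x^2 + 38x + 314

From α + 19 = √(47), squaring gives (α + 19)^2 = 47, i.e. α^2 + 38α + 361 = 47, so α^2 + 38α + 314 = 0. The discriminant of x^2 + 38x + 314 is (38)^2 - 4·(314) = 1444 - 1256 = 188, and 4·(47) is not a perfect square in Q since 47 is squarefree and ≠ 1. Hence x^2 + 38x + 314 is irreducible over Q and is the minimal polynomial of α.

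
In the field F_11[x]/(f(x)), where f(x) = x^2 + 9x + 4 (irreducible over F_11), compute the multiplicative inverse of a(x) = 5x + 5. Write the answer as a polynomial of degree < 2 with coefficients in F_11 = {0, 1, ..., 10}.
a(x)^(-1) ≡ 5x + 7 (mod f(x))

Since f is irreducible over F_11, F_11[x]/(f) is a field and a(x) ≠ 0 has an inverse. Apply the extended Euclidean algorithm to f(x) and a(x) in F_11[x]: f(x) = (9x + 6)·a(x) + (7). The last nonzero remainder is the constant 7 = gcd(f, a) in F_11. Back-substituting through the division chain expresses 7 = s(x)·a(x) + t(x)·f(x) with s(x) ≡ 2x + 5 (mod f), so (2x + 5)·a(x) ≡ 7 (mod f). Multiplying by 7^(-1) ≡ 8 in F_11 gives a(x)^(-1) ≡ 8·(2x + 5) ≡ 5x + 7 (mod f). Check: (5x + 5)·(5x + 7) = 3x^2 + 5x + 2 ≡ 1 (mod x^2 + 9x + 4).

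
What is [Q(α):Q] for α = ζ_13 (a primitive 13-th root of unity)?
[Q(α):Q] = 12

The minimal polynomial of ζ_13 over Q is the 13-th cyclotomic polynomial Φ_13(x), which is irreducible over Q and has degree φ(13) = 12. Hence [Q(α):Q] = φ(13) = 12.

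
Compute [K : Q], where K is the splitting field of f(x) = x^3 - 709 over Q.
[K : Q] = 6

The roots of x^3 - 709 are ∛709, ω∛709, ω^2∛709 where ω = e^(2πi/3) is a primitive cube root of unity, so K = Q(∛709, ω). Now [Q(∛709):Q] = 3 (since 709 is not a perfect cube, x^3 - 709 is irreducible) and [Q(ω):Q] = 2. Both 2 and 3 divide [K:Q], and [K:Q] ≤ 3·2 = 6, so [K:Q] = 6. (Equivalently: Q(∛709) ⊂ R but ω ∉ R, so [K : Q(∛709)] = 2.)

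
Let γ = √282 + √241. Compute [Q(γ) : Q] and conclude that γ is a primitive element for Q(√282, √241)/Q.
[Q(γ) : Q] = 4 (equivalently, Q(γ) = Q(√282, √241))

Obviously Q(γ) ⊆ Q(√282, √241), and [Q(√282, √241):Q] = 4 (since 282, 241 are distinct squarefree integers > 1 with 67962 not a perfect square). To show equality we compute the minimal polynomial of γ. From γ = √282 + √241: γ^2 = 282 + 2√(67962) + 241 = 523 + 2√(67962), so γ^2 - 523 = 2√(67962); squaring, (γ^2 - 523)^2 = 4·67962, i.e. γ^4 - 1046γ^2 + 273529 - 271848 = 0, i.e. γ^4 - 1046γ^2 + 1681 = 0. So γ is a root of x^4 - 1046x^2 + 1681. This polynomial is irreducible over Q: it has no rational root (each ±√282 ± √241 is irrational), and any factorization into two quadratics over Q would force √(67962) ∈ Q (pairing opposite roots) or √282, √241 ∈ Q (other pairings), all impossible. Hence [Q(γ):Q] = 4 = [Q(√282, √241):Q], so Q(γ) = Q(√282, √241).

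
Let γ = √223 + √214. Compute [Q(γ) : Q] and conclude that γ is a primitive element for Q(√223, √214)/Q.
[Q(γ) : Q] = 4 (equivalently, Q(γ) = Q(√223, √214))

Obviously Q(γ) ⊆ Q(√223, √214), and [Q(√223, √214):Q] = 4 (since 223, 214 are distinct squarefree integers > 1 with 47722 not a perfect square). To show equality we compute the minimal polynomial of γ. From γ = √223 + √214: γ^2 = 223 + 2√(47722) + 214 = 437 + 2√(47722), so γ^2 - 437 = 2√(47722); squaring, (γ^2 - 437)^2 = 4·47722, i.e. γ^4 - 874γ^2 + 190969 - 190888 = 0, i.e. γ^4 - 874γ^2 + 81 = 0. So γ is a root of x^4 - 874x^2 + 81. This polynomial is irreducible over Q: it has no rational root (each ±√223 ± √214 is irrational), and any factorization into two quadratics over Q would force √(47722) ∈ Q (pairing opposite roots) or √223, √214 ∈ Q (other pairings), all impossible. Hence [Q(γ):Q] = 4 = [Q(√223, √214):Q], so Q(γ) = Q(√223, √214).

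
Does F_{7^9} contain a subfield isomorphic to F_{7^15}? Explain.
No: F_{7^15} is not a subfield of F_{7^9}

F_{p^m} embeds in F_{p^n} iff m | n. Here 15 ∤ 9 (since 9 = 0·15 + 9 with remainder 9 ≠ 0), so F_{7^15} is not a subfield of F_{7^9}. Equivalently: if it were, the tower law would give 15 = [F_{7^15}:F_7] dividing [F_{7^9}:F_7] = 9, contradiction.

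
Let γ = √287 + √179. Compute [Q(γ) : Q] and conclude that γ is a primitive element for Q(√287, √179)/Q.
[Q(γ) : Q] = 4 (equivalently, Q(γ) = Q(√287, √179))

Obviously Q(γ) ⊆ Q(√287, √179), and [Q(√287, √179):Q] = 4 (since 287, 179 are distinct squarefree integers > 1 with 51373 not a perfect square). To show equality we compute the minimal polynomial of γ. From γ = √287 + √179: γ^2 = 287 + 2√(51373) + 179 = 466 + 2√(51373), so γ^2 - 466 = 2√(51373); squaring, (γ^2 - 466)^2 = 4·51373, i.e. γ^4 - 932γ^2 + 217156 - 205492 = 0, i.e. γ^4 - 932γ^2 + 11664 = 0. So γ is a root of x^4 - 932x^2 + 11664. This polynomial is irreducible over Q: it has no rational root (each ±√287 ± √179 is irrational), and any factorization into two quadratics over Q would force √(51373) ∈ Q (pairing opposite roots) or √287, √179 ∈ Q (other pairings), all impossible. Hence [Q(γ):Q] = 4 = [Q(√287, √179):Q], so Q(γ) = Q(√287, √179).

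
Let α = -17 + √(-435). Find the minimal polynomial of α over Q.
m_α(x) = x^2 + 34x + 724

From α + 17 = √(-435), squaring gives (α + 17)^2 = -435, i.e. α^2 + 34α + 289 = -435, so α^2 + 34α + 724 = 0. The discriminant of x^2 + 34x + 724 is (34)^2 - 4·(724) = 1156 - 2896 = -1740, and 4·(-435) is not a perfect square in Q since -435 is squarefree and ≠ 1. Hence x^2 + 34x + 724 is irreducible over Q and is the minimal polynomial of α.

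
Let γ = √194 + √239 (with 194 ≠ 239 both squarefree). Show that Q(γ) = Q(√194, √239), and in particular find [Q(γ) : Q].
[Q(γ) : Q] = 4 (equivalently, Q(γ) = Q(√194, √239))

Obviously Q(γ) ⊆ Q(√194, √239), and [Q(√194, √239):Q] = 4 (since 194, 239 are distinct squarefree integers > 1 with 46366 not a perfect square). To show equality we compute the minimal polynomial of γ. From γ = √194 + √239: γ^2 = 194 + 2√(46366) + 239 = 433 + 2√(46366), so γ^2 - 433 = 2√(46366); squaring, (γ^2 - 433)^2 = 4·46366, i.e. γ^4 - 866γ^2 + 187489 - 185464 = 0, i.e. γ^4 - 866γ^2 + 2025 = 0. So γ is a root of x^4 - 866x^2 + 2025. This polynomial is irreducible over Q: it has no rational root (each ±√194 ± √239 is irrational), and any factorization into two quadratics over Q would force √(46366) ∈ Q (pairing opposite roots) or √194, √239 ∈ Q (other pairings), all impossible. Hence [Q(γ):Q] = 4 = [Q(√194, √239):Q], so Q(γ) = Q(√194, √239).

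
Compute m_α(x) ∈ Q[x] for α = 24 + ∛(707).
m_α(x) = x^3 - 72x^2 + 1728x - 14531

Set β = α - 24 = ∛(707), so β^3 = 707. Then (α - 24)^3 - 707 = 0, i.e. α is a root of g(x) = (x - 24)^3 - 707 = x^3 - 72x^2 + 1728x - 14531. Since g(x) = h(x - 24) where h(x) = x^3 - 707, and h is irreducible over Q (because 707 is not a perfect cube, so h has no rational root, and a monic cubic with no rational root is irreducible), g is also irreducible (irreducibility is preserved under the substitution x → x - 24). Hence m_α(x) = x^3 - 72x^2 + 1728x - 14531.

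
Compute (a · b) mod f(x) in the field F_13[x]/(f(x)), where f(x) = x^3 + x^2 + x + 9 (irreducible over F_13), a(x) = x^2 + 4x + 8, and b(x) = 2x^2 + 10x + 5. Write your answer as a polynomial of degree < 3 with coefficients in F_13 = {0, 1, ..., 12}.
a · b ≡ 4x^2 + x (mod f(x))

Multiply in F_13[x]: a(x)·b(x) = (x^2 + 4x + 8)·(2x^2 + 10x + 5) = 2x^4 + 5x^3 + 9x^2 + 9x + 1. This has degree ≥ 3, so divide by f(x) over F_13: 2x^4 + 5x^3 + 9x^2 + 9x + 1 = (2x + 3)·(x^3 + x^2 + x + 9) + (4x^2 + x). Hence a·b ≡ 4x^2 + x (mod f). (F_13[x]/(f) is a field with 13^3 = 2197 elements since f is irreducible of degree 3.)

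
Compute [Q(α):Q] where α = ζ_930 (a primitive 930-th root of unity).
[Q(α):Q] = 240

The minimal polynomial of ζ_930 over Q is the 930-th cyclotomic polynomial Φ_930(x), which is irreducible over Q and has degree φ(930) = 240. Hence [Q(α):Q] = φ(930) = 240.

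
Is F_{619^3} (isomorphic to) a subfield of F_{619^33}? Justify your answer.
Yes: F_{619^3} is a subfield of F_{619^33}

F_{p^m} embeds in F_{p^n} iff m | n (since F_{p^n} is the splitting field of x^(p^n) - x, and F_{p^m} ⊂ F_{p^n} forces p^n to be a power of p^m, i.e. m | n; conversely if m | n then every root of x^(p^m) - x is a root of x^(p^n) - x). Here 3 | 33 (since 33 = 11·3), so F_{619^3} is a subfield of F_{619^33}, and [F_{619^33} : F_{619^3}] = 33/3 = 11.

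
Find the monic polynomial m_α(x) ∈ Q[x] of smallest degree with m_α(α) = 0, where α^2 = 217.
m_α(x) = x^2 - 217

α satisfies α^2 - 217 = 0, so x^2 - 217 annihilates α. Since d = 217 is squarefree and ≠ 1, it is not a perfect square in Q, so x^2 - 217 has no rational root and is therefore irreducible over Q (a degree-2 polynomial over a field is irreducible iff it has no root). Hence m_α(x) = x^2 - 217.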